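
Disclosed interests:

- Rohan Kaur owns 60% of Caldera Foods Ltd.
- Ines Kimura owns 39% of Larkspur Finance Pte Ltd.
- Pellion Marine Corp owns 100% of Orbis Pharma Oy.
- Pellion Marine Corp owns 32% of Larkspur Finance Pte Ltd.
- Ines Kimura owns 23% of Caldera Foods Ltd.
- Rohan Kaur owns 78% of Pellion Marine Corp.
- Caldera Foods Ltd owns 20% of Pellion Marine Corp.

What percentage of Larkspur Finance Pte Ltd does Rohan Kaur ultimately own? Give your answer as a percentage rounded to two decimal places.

Rohan reaches Larkspur along 2 paths.
Via Pellion: 78% × 32% = 24.96%.
Via Caldera → Pellion: 60% × 20% × 32% = 3.84%.
Total: 24.96% + 3.84% = 28.8%.
Rounded: 28.80%.

28.80%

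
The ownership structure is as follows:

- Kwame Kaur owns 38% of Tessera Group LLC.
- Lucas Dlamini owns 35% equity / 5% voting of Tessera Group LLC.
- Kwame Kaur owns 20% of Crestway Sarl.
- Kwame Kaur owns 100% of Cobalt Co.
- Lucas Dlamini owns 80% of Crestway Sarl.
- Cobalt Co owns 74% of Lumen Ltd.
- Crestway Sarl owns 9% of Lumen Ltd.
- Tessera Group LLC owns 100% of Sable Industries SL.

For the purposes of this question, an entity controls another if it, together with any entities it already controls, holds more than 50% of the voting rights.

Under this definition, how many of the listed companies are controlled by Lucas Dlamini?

Lucas holds 80% of Crestway, so Lucas controls Crestway.
No other company's threshold is met.
Lucas controls 1 company.

1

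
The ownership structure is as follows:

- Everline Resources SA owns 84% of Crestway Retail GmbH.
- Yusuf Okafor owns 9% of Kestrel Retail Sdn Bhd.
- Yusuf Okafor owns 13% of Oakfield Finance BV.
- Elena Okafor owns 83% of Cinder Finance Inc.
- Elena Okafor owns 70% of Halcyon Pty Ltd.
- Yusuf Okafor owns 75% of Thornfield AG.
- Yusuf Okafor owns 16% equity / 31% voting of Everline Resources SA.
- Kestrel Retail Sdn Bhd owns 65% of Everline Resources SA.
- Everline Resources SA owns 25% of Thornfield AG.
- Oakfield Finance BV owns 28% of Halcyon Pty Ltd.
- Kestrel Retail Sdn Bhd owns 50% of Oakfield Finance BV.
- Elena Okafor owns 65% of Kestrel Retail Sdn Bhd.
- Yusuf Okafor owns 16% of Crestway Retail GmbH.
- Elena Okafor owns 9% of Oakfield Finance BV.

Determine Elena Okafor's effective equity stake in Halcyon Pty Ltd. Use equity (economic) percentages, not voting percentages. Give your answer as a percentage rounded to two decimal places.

Elena reaches Halcyon along 3 paths.
Direct stake: 70% = 70%.
Via Oakfield: 9% × 28% = 2.52%.
Via Kestrel → Oakfield: 65% × 50% × 28% = 9.1%.
Total: 70% + 2.52% + 9.1% = 81.62%.

81.62%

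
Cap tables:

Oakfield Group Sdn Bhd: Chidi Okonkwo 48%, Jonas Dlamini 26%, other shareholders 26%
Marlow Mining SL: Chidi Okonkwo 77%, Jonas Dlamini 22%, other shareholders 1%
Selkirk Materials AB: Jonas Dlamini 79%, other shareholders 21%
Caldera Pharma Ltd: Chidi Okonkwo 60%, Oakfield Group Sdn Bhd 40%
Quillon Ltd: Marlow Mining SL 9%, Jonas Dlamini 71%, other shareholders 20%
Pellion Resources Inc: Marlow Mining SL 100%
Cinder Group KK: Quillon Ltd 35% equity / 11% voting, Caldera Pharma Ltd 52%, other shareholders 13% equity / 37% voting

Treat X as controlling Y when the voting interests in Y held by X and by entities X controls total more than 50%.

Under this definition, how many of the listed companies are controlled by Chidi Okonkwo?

Chidi holds 77% of Marlow, so Chidi controls Marlow.
Chidi holds 60% of Caldera, so Chidi controls Caldera.
Marlow holds 100% of Pellion, so Chidi controls Pellion.
Caldera holds 52% of Cinder, so Chidi controls Cinder.
No other company's threshold is met.
Chidi controls 4 companies.

4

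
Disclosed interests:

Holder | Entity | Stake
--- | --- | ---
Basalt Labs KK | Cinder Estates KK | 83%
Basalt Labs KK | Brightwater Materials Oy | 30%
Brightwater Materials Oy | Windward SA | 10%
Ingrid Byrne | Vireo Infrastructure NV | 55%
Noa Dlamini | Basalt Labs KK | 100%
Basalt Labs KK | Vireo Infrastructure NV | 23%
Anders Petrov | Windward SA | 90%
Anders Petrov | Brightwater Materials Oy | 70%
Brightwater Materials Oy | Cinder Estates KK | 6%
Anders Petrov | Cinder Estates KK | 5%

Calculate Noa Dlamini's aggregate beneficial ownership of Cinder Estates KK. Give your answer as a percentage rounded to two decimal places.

Noa reaches Cinder along 2 paths.
Via Basalt → Brightwater: 100% × 30% × 6% = 1.8%.
Via Basalt: 100% × 83% = 83%.
Total: 1.8% + 83% = 84.8%.
Rounded: 84.80%.

84.80%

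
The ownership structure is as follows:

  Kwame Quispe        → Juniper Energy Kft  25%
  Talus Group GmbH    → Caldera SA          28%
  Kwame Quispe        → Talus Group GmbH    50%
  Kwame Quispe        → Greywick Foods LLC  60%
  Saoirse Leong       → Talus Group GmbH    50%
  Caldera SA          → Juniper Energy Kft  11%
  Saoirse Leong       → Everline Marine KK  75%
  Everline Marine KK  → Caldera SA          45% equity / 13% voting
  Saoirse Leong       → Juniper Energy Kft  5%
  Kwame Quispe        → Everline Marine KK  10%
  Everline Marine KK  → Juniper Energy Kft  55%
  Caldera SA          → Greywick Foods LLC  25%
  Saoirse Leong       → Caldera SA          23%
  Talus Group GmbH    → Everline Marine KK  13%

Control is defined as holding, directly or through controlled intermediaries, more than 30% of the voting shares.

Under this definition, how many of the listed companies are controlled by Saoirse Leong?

4

Saoirse holds 50% of Talus, so Saoirse controls Talus.
Talus and Saoirse together hold 13% + 75% = 88% of Everline, so Saoirse controls Everline.
Talus and Saoirse and Everline together hold 28% + 23% + 13% = 64% of Caldera, so Saoirse controls Caldera.
Everline and Saoirse and Caldera together hold 55% + 5% + 11% = 71% of Juniper, so Saoirse controls Juniper.
No other company's threshold is met.
Saoirse controls 4 companies.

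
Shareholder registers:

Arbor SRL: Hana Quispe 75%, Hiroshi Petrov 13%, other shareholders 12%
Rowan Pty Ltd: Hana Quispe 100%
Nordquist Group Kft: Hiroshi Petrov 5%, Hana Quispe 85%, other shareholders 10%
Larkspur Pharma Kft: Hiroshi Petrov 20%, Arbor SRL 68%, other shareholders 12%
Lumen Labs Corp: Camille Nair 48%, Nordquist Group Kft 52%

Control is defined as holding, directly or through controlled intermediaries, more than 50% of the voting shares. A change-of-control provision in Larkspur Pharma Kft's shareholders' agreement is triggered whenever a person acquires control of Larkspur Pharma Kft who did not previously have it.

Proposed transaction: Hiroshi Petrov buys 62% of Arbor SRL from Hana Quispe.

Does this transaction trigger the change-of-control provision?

The purchase adds only to Hiroshi's holdings (Hana's stake shrinks), so Hiroshi is the only person who could newly come to control Larkspur.
Hiroshi's largest direct stake is 20% in Larkspur, which does not meet the threshold, so Hiroshi controls no company.
In Larkspur, Hiroshi's side holds only 20%, not > 50%.
So before the transaction, Hiroshi does not control Larkspur.
After the purchase, Hiroshi's direct stake in Arbor rises to 13% + 62% = 75%, and Hana's stake falls to 13%.
Hiroshi holds 75% of Arbor, so Hiroshi controls Arbor.
Hiroshi and Arbor together hold 20% + 68% = 88% of Larkspur, so Hiroshi controls Larkspur.
Hiroshi did not control Larkspur before and does after, so the clause is triggered.

Yes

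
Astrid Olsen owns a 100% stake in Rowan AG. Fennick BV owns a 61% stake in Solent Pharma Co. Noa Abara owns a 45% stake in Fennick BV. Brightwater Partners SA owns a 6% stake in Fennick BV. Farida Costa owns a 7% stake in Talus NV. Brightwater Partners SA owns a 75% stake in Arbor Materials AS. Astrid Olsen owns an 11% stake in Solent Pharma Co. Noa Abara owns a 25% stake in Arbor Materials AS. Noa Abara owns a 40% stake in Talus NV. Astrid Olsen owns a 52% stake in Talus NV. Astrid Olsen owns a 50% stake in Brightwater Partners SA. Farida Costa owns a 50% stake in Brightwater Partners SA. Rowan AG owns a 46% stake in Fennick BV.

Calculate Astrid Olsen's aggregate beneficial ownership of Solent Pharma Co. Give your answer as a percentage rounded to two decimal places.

40.89%

Astrid reaches Solent along 3 paths.
Direct stake: 11% = 11%.
Via Rowan → Fennick: 100% × 46% × 61% = 28.06%.
Via Brightwater → Fennick: 50% × 6% × 61% = 1.83%.
Total: 11% + 28.06% + 1.83% = 40.89%.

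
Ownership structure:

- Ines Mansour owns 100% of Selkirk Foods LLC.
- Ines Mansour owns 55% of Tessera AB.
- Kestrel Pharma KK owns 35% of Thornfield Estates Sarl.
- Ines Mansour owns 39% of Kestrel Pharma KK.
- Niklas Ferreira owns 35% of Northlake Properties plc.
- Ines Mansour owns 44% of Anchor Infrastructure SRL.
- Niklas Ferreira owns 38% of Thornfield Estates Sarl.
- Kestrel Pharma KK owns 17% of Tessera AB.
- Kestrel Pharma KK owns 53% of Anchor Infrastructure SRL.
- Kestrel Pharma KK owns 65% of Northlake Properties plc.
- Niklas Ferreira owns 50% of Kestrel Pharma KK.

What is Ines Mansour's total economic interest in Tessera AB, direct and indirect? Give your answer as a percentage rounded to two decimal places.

Ines reaches Tessera along 2 paths.
Via Kestrel: 39% × 17% = 6.63%.
Direct stake: 55% = 55%.
Total: 6.63% + 55% = 61.63%.

61.63%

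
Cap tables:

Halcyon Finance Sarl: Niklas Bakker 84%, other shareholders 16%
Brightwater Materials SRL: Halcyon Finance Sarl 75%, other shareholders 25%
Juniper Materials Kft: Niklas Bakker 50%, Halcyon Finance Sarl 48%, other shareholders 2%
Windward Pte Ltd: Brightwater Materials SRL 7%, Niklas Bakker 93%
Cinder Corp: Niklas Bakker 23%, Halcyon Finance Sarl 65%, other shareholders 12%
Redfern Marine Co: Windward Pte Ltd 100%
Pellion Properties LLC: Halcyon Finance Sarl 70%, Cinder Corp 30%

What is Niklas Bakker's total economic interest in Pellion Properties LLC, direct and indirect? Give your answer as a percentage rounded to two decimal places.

82.08%

Niklas reaches Pellion along 3 paths.
Via Halcyon: 84% × 70% = 58.8%.
Via Cinder: 23% × 30% = 6.9%.
Via Halcyon → Cinder: 84% × 65% × 30% = 16.38%.
Total: 58.8% + 6.9% + 16.38% = 82.08%.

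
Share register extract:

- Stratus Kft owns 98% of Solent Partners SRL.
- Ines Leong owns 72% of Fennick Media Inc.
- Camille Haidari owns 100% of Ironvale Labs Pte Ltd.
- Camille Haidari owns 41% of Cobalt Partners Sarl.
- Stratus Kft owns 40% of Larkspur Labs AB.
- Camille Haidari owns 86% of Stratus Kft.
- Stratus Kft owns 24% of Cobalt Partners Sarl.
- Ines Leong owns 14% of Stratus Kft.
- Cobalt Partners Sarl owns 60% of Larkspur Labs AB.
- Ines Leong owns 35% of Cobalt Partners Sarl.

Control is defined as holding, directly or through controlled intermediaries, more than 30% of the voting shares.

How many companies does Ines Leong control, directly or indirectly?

3

Ines holds 35% of Cobalt, so Ines controls Cobalt.
Ines holds 72% of Fennick, so Ines controls Fennick.
Cobalt holds 60% of Larkspur, so Ines controls Larkspur.
No other company's threshold is met.
Ines controls 3 companies.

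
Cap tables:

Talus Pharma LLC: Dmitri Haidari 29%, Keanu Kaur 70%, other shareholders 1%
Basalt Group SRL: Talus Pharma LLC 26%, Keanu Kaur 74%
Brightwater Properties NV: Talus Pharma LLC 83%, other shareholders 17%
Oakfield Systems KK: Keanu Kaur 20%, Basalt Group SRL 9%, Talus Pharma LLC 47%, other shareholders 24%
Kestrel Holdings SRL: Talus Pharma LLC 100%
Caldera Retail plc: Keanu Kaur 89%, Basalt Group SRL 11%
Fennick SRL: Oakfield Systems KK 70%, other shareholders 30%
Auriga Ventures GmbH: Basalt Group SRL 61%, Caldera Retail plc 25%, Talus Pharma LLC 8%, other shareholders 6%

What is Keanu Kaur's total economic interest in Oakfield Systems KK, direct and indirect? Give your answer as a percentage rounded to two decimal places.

61.20%

Keanu reaches Oakfield along 4 paths.
Direct stake: 20% = 20%.
Via Talus → Basalt: 70% × 26% × 9% = 1.638%.
Via Basalt: 74% × 9% = 6.66%.
Via Talus: 70% × 47% = 32.9%.
Total: 20% + 1.638% + 6.66% + 32.9% = 61.198%.
Rounded: 61.20%.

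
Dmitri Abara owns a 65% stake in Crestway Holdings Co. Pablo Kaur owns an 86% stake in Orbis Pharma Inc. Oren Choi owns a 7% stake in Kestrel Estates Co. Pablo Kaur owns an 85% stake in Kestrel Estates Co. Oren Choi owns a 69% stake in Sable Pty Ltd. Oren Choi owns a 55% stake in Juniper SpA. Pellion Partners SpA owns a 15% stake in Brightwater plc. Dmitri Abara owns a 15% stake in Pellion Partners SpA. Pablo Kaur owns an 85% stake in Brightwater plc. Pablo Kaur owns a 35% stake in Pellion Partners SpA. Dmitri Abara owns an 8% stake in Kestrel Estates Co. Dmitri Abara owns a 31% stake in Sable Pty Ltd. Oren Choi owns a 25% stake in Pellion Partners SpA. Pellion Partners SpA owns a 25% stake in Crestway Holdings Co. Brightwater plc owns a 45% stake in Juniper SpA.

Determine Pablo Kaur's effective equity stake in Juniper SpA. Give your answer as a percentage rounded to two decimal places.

40.61%

Pablo reaches Juniper along 2 paths.
Via Brightwater: 85% × 45% = 38.25%.
Via Pellion → Brightwater: 35% × 15% × 45% = 2.3625%.
Total: 38.25% + 2.3625% = 40.6125%.
Rounded: 40.61%.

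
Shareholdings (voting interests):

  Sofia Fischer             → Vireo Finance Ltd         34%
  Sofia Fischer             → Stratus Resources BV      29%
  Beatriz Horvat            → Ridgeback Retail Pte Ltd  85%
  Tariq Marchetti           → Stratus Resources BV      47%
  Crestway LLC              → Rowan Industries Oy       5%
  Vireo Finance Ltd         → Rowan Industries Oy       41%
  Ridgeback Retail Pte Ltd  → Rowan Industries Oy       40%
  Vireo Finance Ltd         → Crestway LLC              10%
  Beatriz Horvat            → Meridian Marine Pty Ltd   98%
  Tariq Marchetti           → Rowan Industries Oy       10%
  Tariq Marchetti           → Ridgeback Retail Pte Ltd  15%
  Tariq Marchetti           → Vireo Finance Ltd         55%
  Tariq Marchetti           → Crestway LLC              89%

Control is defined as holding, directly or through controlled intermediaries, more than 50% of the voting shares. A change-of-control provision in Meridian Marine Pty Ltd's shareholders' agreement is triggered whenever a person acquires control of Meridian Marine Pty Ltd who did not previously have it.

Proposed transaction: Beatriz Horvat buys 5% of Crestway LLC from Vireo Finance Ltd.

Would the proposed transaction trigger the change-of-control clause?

No

The purchase adds only to Beatriz's holdings (Vireo's stake shrinks), so Beatriz is the only person who could newly come to control Meridian.
Beatriz holds 98% of Meridian, so Beatriz controls Meridian.
So Beatriz already controls Meridian before the transaction.
After the purchase, Beatriz holds 5% of Crestway directly, and Vireo's stake falls to 5%.
Beatriz controlled Meridian already, so this is not a new person acquiring control; every other person's position is unchanged or reduced.
No new person acquires control, so the clause is not triggered.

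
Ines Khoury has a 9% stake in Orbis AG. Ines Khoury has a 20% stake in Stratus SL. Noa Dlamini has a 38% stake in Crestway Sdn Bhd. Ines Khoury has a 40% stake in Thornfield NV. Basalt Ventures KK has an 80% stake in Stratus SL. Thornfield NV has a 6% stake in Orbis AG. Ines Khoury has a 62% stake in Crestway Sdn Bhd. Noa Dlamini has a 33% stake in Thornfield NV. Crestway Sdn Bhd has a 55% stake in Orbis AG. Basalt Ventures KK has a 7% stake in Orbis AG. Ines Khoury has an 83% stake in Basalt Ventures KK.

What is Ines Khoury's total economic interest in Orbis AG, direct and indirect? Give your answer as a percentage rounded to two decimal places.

Ines reaches Orbis along 4 paths.
Via Crestway: 62% × 55% = 34.1%.
Via Basalt: 83% × 7% = 5.81%.
Direct stake: 9% = 9%.
Via Thornfield: 40% × 6% = 2.4%.
Total: 34.1% + 5.81% + 9% + 2.4% = 51.31%.

51.31%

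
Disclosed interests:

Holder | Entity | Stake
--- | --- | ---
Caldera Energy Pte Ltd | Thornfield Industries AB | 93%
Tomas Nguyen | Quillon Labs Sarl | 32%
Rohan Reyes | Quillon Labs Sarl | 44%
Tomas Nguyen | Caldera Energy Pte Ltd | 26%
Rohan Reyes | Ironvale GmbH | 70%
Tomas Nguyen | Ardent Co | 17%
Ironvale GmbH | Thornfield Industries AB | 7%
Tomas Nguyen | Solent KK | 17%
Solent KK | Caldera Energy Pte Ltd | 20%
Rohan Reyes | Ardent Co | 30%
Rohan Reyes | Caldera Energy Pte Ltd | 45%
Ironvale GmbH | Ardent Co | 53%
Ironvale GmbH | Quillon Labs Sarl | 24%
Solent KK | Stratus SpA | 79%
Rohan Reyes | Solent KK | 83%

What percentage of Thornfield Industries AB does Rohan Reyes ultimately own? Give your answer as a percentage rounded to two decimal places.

Rohan reaches Thornfield along 3 paths.
Via Caldera: 45% × 93% = 41.85%.
Via Solent → Caldera: 83% × 20% × 93% = 15.438%.
Via Ironvale: 70% × 7% = 4.9%.
Total: 41.85% + 15.438% + 4.9% = 62.188%.
Rounded: 62.19%.

62.19%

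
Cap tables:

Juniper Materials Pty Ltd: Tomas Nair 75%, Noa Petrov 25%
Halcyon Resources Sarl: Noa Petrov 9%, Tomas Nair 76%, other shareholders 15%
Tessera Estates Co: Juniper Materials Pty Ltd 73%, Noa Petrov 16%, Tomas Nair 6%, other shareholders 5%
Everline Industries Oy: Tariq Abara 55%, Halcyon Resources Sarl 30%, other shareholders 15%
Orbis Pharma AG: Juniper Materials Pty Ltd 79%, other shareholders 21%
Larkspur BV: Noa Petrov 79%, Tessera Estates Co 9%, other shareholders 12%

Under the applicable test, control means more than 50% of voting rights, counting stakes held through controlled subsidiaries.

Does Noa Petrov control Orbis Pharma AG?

No

Noa holds 79% of Larkspur, so Noa controls Larkspur.
Neither Noa nor any entity Noa controls holds any voting interest in Orbis.
So Noa does not control Orbis.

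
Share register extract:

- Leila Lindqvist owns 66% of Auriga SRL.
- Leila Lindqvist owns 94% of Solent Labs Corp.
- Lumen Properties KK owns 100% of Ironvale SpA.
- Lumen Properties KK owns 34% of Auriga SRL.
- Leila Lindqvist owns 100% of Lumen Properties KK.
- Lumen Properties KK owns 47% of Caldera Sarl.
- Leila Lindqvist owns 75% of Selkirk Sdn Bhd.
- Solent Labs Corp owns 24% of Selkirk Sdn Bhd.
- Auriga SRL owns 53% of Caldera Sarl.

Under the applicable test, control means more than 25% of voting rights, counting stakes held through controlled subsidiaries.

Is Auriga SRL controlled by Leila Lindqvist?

Yes

Leila holds 100% of Lumen, so Leila controls Lumen.
Lumen and Leila together hold 34% + 66% = 100% of Auriga, so Leila controls Auriga.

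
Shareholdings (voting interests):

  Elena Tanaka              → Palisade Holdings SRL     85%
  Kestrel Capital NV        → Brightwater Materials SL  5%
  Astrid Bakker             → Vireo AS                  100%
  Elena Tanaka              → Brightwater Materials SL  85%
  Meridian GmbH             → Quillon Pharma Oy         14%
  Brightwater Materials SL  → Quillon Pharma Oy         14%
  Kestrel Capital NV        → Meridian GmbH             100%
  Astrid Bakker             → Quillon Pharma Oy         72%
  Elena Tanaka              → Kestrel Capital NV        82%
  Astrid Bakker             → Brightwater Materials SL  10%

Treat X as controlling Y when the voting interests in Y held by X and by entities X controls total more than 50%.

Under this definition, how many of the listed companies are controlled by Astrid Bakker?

Astrid holds 100% of Vireo, so Astrid controls Vireo.
Astrid holds 72% of Quillon, so Astrid controls Quillon.
No other company's threshold is met.
Astrid controls 2 companies.

2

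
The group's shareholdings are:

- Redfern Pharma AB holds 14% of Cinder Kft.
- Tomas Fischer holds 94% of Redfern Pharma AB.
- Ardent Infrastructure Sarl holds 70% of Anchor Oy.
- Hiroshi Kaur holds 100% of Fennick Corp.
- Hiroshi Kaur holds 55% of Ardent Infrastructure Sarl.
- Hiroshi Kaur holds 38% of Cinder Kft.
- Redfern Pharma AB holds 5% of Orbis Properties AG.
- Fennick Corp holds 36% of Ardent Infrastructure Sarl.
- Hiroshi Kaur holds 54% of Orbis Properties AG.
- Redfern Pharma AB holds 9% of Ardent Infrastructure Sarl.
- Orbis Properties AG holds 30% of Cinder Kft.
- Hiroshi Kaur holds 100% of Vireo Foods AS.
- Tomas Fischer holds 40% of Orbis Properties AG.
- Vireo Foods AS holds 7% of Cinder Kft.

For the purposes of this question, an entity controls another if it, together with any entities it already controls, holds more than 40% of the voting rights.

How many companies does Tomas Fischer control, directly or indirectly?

Tomas holds 94% of Redfern, so Tomas controls Redfern.
Tomas and Redfern together hold 40% + 5% = 45% of Orbis, so Tomas controls Orbis.
Orbis and Redfern together hold 30% + 14% = 44% of Cinder, so Tomas controls Cinder.
No other company's threshold is met.
Tomas controls 3 companies.

3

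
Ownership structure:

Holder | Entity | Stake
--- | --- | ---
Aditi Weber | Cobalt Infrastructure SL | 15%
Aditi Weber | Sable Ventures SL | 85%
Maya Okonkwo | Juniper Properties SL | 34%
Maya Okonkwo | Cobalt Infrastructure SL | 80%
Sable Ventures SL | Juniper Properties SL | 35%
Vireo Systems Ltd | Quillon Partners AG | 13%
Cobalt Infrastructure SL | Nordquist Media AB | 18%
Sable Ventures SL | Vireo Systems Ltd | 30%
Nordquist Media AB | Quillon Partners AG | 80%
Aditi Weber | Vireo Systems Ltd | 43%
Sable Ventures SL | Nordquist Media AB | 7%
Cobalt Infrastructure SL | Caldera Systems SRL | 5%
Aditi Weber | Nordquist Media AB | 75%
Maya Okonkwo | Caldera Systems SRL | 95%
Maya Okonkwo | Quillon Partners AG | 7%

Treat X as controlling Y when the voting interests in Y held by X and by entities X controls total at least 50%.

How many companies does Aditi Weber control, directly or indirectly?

4

Aditi holds 85% of Sable, so Aditi controls Sable.
Sable and Aditi together hold 7% + 75% = 82% of Nordquist, so Aditi controls Nordquist.
Sable and Aditi together hold 30% + 43% = 73% of Vireo, so Aditi controls Vireo.
Nordquist and Vireo together hold 80% + 13% = 93% of Quillon, so Aditi controls Quillon.
No other company's threshold is met.
Aditi controls 4 companies.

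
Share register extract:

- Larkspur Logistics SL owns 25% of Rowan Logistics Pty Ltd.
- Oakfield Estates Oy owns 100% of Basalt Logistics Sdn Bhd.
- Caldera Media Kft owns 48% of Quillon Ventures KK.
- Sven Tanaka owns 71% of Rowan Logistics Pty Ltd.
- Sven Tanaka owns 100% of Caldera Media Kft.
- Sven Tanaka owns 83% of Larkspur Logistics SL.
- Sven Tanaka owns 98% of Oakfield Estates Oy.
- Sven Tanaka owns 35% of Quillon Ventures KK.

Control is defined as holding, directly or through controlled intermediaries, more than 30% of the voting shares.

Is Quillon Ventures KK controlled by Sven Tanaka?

Yes

Sven holds 100% of Caldera, so Sven controls Caldera.
Caldera and Sven together hold 48% + 35% = 83% of Quillon, so Sven controls Quillon.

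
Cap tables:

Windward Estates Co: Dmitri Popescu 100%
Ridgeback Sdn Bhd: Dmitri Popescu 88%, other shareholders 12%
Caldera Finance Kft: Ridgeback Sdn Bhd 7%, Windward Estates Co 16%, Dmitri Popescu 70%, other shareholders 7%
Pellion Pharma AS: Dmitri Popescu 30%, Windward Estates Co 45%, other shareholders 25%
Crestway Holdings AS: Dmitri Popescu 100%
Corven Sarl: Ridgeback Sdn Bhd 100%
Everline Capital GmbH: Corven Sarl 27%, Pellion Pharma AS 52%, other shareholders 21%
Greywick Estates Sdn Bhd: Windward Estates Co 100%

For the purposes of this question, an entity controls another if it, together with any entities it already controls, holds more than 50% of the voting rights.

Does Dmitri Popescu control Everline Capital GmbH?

Yes

Dmitri holds 100% of Windward, so Dmitri controls Windward.
Dmitri and Windward together hold 30% + 45% = 75% of Pellion, so Dmitri controls Pellion.
Dmitri holds 88% of Ridgeback, so Dmitri controls Ridgeback.
Ridgeback holds 100% of Corven, so Dmitri controls Corven.
Corven and Pellion together hold 27% + 52% = 79% of Everline, so Dmitri controls Everline.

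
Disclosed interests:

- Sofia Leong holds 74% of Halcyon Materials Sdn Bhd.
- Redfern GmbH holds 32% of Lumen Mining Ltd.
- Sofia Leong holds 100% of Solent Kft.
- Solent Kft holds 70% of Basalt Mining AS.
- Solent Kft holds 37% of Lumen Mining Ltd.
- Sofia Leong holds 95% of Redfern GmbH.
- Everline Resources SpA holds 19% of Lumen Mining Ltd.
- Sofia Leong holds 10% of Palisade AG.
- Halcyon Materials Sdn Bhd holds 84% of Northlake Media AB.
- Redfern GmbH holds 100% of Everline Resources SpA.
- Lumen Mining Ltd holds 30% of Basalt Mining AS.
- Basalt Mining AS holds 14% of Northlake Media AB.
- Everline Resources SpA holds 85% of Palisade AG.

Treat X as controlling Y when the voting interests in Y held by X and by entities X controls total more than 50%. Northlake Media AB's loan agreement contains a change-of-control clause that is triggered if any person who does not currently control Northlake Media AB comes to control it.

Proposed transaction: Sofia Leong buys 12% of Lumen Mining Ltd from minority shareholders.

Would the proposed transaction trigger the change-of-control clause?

No

The purchase changes only Sofia's holdings, so Sofia is the only person who could newly come to control Northlake.
Sofia holds 74% of Halcyon, so Sofia controls Halcyon.
Sofia holds 100% of Solent, so Sofia controls Solent.
Sofia holds 95% of Redfern, so Sofia controls Redfern.
Redfern holds 100% of Everline, so Sofia controls Everline.
Everline and Solent and Redfern together hold 19% + 37% + 32% = 88% of Lumen, so Sofia controls Lumen.
Lumen and Solent together hold 30% + 70% = 100% of Basalt, so Sofia controls Basalt.
Basalt and Halcyon together hold 14% + 84% = 98% of Northlake, so Sofia controls Northlake.
So Sofia already controls Northlake before the transaction.
After the purchase, Sofia holds 12% of Lumen directly.
Sofia controlled Northlake already, so this is not a new person acquiring control; every other person's position is unchanged or reduced.
No new person acquires control, so the clause is not triggered.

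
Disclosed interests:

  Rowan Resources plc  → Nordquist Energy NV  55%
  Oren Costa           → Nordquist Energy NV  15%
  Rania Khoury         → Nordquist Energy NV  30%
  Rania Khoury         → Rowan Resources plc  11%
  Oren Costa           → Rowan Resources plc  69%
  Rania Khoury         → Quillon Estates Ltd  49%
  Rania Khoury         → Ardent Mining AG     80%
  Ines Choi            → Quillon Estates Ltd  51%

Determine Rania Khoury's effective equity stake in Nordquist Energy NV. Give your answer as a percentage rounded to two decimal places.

Rania reaches Nordquist along 2 paths.
Direct stake: 30% = 30%.
Via Rowan: 11% × 55% = 6.05%.
Total: 30% + 6.05% = 36.05%.

36.05%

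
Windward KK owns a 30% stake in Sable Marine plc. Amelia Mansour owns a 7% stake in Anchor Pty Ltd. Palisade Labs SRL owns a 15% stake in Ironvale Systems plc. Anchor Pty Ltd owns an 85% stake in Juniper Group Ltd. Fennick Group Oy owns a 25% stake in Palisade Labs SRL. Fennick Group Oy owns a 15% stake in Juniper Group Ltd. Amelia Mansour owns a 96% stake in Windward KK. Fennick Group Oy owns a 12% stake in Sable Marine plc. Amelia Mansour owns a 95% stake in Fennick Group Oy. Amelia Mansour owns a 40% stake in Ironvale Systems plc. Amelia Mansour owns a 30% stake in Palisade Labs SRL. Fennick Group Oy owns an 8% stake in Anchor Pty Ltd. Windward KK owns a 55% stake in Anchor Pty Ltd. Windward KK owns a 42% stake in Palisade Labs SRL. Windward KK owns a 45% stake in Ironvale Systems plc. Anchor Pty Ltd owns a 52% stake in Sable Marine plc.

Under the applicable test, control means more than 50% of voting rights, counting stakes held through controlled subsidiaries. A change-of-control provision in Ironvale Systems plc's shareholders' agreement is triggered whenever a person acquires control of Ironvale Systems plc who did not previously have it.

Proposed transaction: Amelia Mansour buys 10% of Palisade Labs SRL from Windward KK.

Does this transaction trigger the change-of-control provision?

No

The purchase adds only to Amelia's holdings (Windward's stake shrinks), so Amelia is the only person who could newly come to control Ironvale.
Amelia holds 95% of Fennick, so Amelia controls Fennick.
Amelia holds 96% of Windward, so Amelia controls Windward.
Windward and Amelia and Fennick together hold 42% + 30% + 25% = 97% of Palisade, so Amelia controls Palisade.
Amelia and Windward and Palisade together hold 40% + 45% + 15% = 100% of Ironvale, so Amelia controls Ironvale.
So Amelia already controls Ironvale before the transaction.
After the purchase, Amelia's direct stake in Palisade rises to 30% + 10% = 40%, and Windward's stake falls to 32%.
Amelia controlled Ironvale already, so this is not a new person acquiring control; every other person's position is unchanged or reduced.
No new person acquires control, so the clause is not triggered.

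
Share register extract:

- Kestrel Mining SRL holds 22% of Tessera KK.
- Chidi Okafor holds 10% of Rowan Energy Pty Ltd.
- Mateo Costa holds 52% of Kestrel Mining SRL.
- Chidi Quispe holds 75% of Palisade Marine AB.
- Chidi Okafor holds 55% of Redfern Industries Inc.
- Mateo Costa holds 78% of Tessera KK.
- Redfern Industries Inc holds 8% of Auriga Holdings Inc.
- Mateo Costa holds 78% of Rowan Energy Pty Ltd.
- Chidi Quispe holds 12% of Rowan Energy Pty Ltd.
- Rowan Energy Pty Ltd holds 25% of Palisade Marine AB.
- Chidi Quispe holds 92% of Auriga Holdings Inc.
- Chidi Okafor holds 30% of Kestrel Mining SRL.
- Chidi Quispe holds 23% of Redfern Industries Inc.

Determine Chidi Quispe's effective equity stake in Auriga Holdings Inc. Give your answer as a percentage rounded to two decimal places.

Chidi Quispe reaches Auriga along 2 paths.
Via Redfern: 23% × 8% = 1.84%.
Direct stake: 92% = 92%.
Total: 1.84% + 92% = 93.84%.

93.84%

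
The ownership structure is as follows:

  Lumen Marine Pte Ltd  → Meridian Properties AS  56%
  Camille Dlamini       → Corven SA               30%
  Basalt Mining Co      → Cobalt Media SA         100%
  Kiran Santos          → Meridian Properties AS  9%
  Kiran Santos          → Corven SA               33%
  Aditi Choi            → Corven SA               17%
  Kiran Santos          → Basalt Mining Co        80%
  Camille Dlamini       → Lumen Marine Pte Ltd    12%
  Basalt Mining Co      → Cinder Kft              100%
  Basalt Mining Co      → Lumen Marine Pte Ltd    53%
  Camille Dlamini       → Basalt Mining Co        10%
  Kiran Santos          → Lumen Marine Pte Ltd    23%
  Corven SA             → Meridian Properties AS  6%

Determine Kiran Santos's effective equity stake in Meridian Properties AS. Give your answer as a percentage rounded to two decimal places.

Kiran reaches Meridian along 4 paths.
Direct stake: 9% = 9%.
Via Lumen: 23% × 56% = 12.88%.
Via Basalt → Lumen: 80% × 53% × 56% = 23.744%.
Via Corven: 33% × 6% = 1.98%.
Total: 9% + 12.88% + 23.744% + 1.98% = 47.604%.
Rounded: 47.60%.

47.60%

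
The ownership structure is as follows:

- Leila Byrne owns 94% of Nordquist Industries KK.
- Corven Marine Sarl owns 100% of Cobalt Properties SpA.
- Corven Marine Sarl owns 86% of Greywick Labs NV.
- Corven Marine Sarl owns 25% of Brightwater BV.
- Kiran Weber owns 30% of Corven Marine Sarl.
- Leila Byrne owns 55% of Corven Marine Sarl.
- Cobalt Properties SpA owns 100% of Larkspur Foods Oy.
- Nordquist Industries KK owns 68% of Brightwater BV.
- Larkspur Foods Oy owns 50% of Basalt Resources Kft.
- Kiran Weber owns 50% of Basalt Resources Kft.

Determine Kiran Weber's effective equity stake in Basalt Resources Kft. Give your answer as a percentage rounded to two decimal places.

Kiran reaches Basalt along 2 paths.
Direct stake: 50% = 50%.
Via Corven → Cobalt → Larkspur: 30% × 100% × 100% × 50% = 15%.
Total: 50% + 15% = 65%.
Rounded: 65.00%.

65.00%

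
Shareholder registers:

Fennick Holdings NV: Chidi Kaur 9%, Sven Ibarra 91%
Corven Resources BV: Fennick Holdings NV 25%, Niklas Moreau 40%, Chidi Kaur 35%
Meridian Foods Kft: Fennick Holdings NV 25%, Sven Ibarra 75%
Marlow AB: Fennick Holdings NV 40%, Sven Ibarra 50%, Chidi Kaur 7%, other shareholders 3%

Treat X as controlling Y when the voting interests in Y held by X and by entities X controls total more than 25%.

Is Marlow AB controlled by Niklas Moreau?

Niklas holds 40% of Corven, so Niklas controls Corven.
Neither Niklas nor any entity Niklas controls holds any voting interest in Marlow.
So Niklas does not control Marlow.

No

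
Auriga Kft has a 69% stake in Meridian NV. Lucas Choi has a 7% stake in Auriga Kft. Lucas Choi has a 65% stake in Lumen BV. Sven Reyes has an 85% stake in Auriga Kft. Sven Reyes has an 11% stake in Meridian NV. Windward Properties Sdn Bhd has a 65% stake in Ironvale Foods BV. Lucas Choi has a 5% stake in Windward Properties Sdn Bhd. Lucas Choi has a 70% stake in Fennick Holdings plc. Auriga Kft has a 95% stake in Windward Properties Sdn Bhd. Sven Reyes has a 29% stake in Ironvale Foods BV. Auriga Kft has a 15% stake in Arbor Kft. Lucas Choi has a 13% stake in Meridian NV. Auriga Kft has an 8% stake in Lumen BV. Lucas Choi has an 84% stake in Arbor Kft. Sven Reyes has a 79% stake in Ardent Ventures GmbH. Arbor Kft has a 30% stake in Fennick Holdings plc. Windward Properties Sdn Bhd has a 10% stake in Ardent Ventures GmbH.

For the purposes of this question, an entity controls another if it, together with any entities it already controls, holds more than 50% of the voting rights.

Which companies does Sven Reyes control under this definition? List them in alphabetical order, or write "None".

Ardent Ventures GmbH, Auriga Kft, Ironvale Foods BV, Meridian NV, Windward Properties Sdn Bhd

Sven holds 85% of Auriga, so Sven controls Auriga.
Auriga holds 95% of Windward, so Sven controls Windward.
Auriga and Sven together hold 69% + 11% = 80% of Meridian, so Sven controls Meridian.
Windward and Sven together hold 10% + 79% = 89% of Ardent, so Sven controls Ardent.
Windward and Sven together hold 65% + 29% = 94% of Ironvale, so Sven controls Ironvale.
No other company's threshold is met.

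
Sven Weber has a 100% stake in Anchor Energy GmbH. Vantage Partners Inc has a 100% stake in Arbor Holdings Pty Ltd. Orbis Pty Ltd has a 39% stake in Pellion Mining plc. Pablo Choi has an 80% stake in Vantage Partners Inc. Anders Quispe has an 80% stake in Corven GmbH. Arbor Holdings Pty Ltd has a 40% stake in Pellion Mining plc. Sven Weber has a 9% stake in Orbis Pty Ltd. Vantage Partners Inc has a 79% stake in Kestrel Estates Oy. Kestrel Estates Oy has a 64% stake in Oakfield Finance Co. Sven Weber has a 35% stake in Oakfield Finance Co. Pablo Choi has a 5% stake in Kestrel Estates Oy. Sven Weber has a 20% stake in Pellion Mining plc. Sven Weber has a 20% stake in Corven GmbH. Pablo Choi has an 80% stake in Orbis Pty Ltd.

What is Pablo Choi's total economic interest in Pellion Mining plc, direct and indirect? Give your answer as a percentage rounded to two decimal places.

Pablo reaches Pellion along 2 paths.
Via Vantage → Arbor: 80% × 100% × 40% = 32%.
Via Orbis: 80% × 39% = 31.2%.
Total: 32% + 31.2% = 63.2%.
Rounded: 63.20%.

63.20%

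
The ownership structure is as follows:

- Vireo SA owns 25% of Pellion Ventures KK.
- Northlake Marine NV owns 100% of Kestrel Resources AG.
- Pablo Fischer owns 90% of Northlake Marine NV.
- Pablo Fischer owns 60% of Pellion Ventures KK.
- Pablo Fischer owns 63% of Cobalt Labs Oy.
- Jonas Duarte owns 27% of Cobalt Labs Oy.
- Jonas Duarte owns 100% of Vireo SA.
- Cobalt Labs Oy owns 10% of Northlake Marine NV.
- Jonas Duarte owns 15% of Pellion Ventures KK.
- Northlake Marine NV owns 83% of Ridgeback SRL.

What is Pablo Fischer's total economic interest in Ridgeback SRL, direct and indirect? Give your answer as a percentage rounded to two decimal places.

79.93%

Pablo reaches Ridgeback along 2 paths.
Via Northlake: 90% × 83% = 74.7%.
Via Cobalt → Northlake: 63% × 10% × 83% = 5.229%.
Total: 74.7% + 5.229% = 79.929%.
Rounded: 79.93%.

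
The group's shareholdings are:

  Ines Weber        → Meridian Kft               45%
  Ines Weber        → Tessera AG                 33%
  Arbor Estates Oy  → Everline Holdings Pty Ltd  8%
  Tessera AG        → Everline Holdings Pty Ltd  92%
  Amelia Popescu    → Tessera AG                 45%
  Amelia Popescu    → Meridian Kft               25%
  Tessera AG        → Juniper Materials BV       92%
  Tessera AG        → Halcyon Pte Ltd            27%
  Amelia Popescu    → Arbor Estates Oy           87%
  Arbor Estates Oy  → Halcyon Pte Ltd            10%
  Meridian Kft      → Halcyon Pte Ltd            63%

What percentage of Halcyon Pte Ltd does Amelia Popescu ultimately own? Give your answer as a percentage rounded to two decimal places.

36.60%

Amelia reaches Halcyon along 3 paths.
Via Tessera: 45% × 27% = 12.15%.
Via Arbor: 87% × 10% = 8.7%.
Via Meridian: 25% × 63% = 15.75%.
Total: 12.15% + 8.7% + 15.75% = 36.6%.
Rounded: 36.60%.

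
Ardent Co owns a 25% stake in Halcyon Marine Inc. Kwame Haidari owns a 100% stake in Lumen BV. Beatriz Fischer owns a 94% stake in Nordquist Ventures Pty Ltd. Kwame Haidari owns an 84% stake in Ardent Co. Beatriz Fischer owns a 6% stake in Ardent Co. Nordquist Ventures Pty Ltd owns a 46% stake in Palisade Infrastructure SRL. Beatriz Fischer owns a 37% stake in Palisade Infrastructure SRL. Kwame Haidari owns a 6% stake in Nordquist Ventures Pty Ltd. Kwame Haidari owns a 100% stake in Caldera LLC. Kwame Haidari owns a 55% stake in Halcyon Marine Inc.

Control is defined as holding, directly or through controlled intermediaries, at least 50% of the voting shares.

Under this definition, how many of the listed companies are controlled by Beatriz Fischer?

2

Beatriz holds 94% of Nordquist, so Beatriz controls Nordquist.
Beatriz and Nordquist together hold 37% + 46% = 83% of Palisade, so Beatriz controls Palisade.
No other company's threshold is met.
Beatriz controls 2 companies.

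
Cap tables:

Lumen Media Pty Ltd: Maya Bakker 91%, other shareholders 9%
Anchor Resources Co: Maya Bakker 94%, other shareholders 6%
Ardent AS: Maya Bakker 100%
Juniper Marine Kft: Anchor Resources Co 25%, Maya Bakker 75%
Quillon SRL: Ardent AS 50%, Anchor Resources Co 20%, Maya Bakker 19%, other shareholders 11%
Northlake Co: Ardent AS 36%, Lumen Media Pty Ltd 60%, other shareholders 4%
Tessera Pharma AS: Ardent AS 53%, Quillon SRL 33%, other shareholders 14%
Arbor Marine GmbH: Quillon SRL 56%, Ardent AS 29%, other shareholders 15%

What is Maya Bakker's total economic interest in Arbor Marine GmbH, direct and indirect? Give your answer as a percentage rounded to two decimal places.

78.17%

Maya reaches Arbor along 4 paths.
Via Ardent → Quillon: 100% × 50% × 56% = 28%.
Via Anchor → Quillon: 94% × 20% × 56% = 10.528%.
Via Quillon: 19% × 56% = 10.64%.
Via Ardent: 100% × 29% = 29%.
Total: 28% + 10.528% + 10.64% + 29% = 78.168%.
Rounded: 78.17%.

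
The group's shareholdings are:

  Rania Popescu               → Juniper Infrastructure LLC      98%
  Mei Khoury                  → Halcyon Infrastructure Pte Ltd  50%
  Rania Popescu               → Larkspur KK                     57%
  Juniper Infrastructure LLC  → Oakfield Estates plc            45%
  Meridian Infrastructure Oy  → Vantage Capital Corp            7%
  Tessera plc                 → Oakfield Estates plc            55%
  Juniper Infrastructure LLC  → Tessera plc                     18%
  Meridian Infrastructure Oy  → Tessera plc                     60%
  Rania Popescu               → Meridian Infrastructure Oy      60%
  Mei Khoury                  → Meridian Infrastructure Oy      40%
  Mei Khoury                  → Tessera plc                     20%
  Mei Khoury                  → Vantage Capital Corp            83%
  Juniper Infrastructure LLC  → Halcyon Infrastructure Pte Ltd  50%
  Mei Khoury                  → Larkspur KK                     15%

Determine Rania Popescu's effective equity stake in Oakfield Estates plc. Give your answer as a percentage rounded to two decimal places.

73.60%

Rania reaches Oakfield along 3 paths.
Via Meridian → Tessera: 60% × 60% × 55% = 19.8%.
Via Juniper → Tessera: 98% × 18% × 55% = 9.702%.
Via Juniper: 98% × 45% = 44.1%.
Total: 19.8% + 9.702% + 44.1% = 73.602%.
Rounded: 73.60%.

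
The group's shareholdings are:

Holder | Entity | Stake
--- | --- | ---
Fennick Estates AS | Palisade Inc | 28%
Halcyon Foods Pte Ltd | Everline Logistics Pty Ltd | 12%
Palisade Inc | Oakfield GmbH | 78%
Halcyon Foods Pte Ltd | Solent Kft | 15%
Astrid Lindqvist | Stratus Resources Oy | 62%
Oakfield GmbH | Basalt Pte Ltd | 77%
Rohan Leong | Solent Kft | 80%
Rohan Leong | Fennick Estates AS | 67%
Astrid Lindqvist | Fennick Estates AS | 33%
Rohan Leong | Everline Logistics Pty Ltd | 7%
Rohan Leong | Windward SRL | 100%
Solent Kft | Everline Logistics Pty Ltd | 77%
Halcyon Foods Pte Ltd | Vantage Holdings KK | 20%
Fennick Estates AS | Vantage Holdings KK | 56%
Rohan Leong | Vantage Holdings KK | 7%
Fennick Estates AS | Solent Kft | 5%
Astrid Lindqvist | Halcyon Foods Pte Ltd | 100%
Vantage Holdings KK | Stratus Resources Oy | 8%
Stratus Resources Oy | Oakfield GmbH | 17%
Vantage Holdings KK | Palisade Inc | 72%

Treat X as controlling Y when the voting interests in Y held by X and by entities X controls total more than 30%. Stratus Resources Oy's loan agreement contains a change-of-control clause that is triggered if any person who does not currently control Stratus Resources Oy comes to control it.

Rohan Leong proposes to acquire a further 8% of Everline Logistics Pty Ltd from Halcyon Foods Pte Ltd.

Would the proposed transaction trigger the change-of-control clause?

No

The purchase adds only to Rohan's holdings (Halcyon's stake shrinks), so Rohan is the only person who could newly come to control Stratus.
Rohan holds 67% of Fennick, so Rohan controls Fennick.
Rohan and Fennick together hold 80% + 5% = 85% of Solent, so Rohan controls Solent.
Rohan and Fennick together hold 7% + 56% = 63% of Vantage, so Rohan controls Vantage.
Fennick and Vantage together hold 28% + 72% = 100% of Palisade, so Rohan controls Palisade.
Palisade holds 78% of Oakfield, so Rohan controls Oakfield.
Solent and Rohan together hold 77% + 7% = 84% of Everline, so Rohan controls Everline.
Oakfield holds 77% of Basalt, so Rohan controls Basalt.
Rohan holds 100% of Windward, so Rohan controls Windward.
In Stratus, Rohan's side holds only 8%, not > 30%.
So before the transaction, Rohan does not control Stratus.
After the purchase, Rohan's direct stake in Everline rises to 7% + 8% = 15%, and Halcyon's stake falls to 4%.
Solent and Rohan together hold 77% + 15% = 92% of Everline, so Rohan controls Everline.
After the transaction, Rohan's side holds 8% of Stratus, not > 30%, so Rohan still does not control Stratus.
No new person acquires control, so the clause is not triggered.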